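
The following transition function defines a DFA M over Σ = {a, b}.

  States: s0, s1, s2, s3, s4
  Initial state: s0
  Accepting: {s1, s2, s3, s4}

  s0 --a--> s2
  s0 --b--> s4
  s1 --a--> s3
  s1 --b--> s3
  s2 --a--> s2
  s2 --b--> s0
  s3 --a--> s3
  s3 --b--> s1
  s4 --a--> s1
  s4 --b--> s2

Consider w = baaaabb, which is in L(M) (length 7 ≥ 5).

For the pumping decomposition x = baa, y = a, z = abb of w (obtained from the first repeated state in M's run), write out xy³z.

baaaaaabb

xy^3z = baa·a·a·a·abb = baaaaaabb.
Reading y = a takes M from s3 back to s3, so after x·y·y·y the machine is still in s3, and z then leads to the accepting state s3. Hence baaaaaabb ∈ L(M).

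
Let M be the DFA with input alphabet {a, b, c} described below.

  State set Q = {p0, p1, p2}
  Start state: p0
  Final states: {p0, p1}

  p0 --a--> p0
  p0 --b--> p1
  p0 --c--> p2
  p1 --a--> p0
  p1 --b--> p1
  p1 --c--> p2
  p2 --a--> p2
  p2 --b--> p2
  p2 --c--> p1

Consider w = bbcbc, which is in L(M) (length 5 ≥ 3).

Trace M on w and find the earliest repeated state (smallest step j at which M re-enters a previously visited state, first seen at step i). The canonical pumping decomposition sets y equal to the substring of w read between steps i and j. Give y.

Run of M on w = b b c b c:
  step 0: p0  (start)
  step 1: p1  (read b: p0→p1)
  step 2: p1  (read b: p1→p1)   ← first repeat (p1 seen earlier)
  step 3: p2  (read c: p1→p2)
  step 4: p2  (read b: p2→p2)
  step 5: p1  (read c: p2→p1)

So i = 1, j = 2, giving x = w[0:1] = b, y = w[1:2] = b, z = w[2:5] = cbc.
Check: |xy| = 2 ≤ 3 and |y| = 1 ≥ 1. Reading y takes M from p1 back to p1, so every xyⁱz is accepted.

b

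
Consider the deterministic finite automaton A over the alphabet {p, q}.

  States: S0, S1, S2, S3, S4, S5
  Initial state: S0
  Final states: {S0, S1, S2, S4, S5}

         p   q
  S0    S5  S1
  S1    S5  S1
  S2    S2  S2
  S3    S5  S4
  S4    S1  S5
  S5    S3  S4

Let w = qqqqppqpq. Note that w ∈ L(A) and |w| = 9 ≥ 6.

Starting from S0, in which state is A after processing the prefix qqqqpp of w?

S3

Run of A on the first 6 characters of w = q q q q p p:
  step 0: S0  (start)
  step 1: S1  (read q: S0→S1)
  step 2: S1  (read q: S1→S1)
  step 3: S1  (read q: S1→S1)
  step 4: S1  (read q: S1→S1)
  step 5: S5  (read p: S1→S5)
  step 6: S3  (read p: S5→S3)

After reading 6 characters, A is in state S3.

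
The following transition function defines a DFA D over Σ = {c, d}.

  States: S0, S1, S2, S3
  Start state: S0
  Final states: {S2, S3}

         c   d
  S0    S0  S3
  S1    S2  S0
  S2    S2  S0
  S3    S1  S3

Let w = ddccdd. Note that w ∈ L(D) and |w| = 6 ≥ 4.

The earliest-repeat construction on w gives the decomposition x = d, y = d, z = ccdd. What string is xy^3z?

ddddccdd

xy^3z = d·d·d·d·ccdd = ddddccdd.
Reading y = d takes D from S3 back to S3, so after x·y·y·y the machine is still in S3, and z then leads to the accepting state S3. Hence ddddccdd ∈ L(D).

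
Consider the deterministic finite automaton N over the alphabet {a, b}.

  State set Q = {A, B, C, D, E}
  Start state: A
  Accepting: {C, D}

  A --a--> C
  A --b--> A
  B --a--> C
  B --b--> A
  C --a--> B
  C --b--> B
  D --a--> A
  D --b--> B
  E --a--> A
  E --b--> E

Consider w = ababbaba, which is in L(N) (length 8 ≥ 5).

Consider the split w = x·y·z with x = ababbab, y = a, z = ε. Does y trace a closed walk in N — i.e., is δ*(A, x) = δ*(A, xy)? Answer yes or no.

no

State sequence: A -a-> C -b-> B -a-> C -b-> B -b-> A -a-> C -b-> B -a-> C

After x (step 7): B. After xy (step 8): C.
They differ (B ≠ C), so y is not a cycle from the state after x; this split is not the one the pumping-lemma construction produces, and pumping y need not keep the string in L(N).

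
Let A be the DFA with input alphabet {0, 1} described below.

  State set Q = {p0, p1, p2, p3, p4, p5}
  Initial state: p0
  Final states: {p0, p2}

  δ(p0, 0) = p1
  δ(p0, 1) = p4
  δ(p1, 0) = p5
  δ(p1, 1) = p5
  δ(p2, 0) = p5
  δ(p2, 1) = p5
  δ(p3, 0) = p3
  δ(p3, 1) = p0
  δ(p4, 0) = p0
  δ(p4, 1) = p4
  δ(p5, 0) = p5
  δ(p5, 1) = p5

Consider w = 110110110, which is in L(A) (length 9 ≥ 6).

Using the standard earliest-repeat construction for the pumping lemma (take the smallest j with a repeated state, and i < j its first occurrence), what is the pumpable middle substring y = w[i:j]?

1

Run of A on w = 1 1 0 1 1 0 1 1 0:
  step 0: p0  (start)
  step 1: p4  (read 1: p0→p4)
  step 2: p4  (read 1: p4→p4)   ← first repeat (p4 seen earlier)
  step 3: p0  (read 0: p4→p0)
  step 4: p4  (read 1: p0→p4)
  step 5: p4  (read 1: p4→p4)
  step 6: p0  (read 0: p4→p0)
  step 7: p4  (read 1: p0→p4)
  step 8: p4  (read 1: p4→p4)
  step 9: p0  (read 0: p4→p0)

So i = 1, j = 2, giving x = w[0:1] = 1, y = w[1:2] = 1, z = w[2:9] = 0110110.
Check: |xy| = 2 ≤ 6 and |y| = 1 ≥ 1. Reading y takes A from p4 back to p4, so every xyⁱz is accepted.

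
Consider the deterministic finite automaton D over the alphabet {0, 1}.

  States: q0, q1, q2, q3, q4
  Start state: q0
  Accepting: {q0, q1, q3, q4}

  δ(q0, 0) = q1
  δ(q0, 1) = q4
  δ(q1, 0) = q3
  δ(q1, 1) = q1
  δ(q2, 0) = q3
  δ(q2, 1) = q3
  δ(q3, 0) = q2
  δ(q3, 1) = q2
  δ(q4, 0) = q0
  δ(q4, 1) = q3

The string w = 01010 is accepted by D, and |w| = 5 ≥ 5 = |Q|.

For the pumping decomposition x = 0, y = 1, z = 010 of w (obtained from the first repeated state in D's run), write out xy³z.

xy^3z = 0·1·1·1·010 = 0111010.
Reading y = 1 takes D from q1 back to q1, so after x·y·y·y the machine is still in q1, and z then leads to the accepting state q3. Hence 0111010 ∈ L(D).

0111010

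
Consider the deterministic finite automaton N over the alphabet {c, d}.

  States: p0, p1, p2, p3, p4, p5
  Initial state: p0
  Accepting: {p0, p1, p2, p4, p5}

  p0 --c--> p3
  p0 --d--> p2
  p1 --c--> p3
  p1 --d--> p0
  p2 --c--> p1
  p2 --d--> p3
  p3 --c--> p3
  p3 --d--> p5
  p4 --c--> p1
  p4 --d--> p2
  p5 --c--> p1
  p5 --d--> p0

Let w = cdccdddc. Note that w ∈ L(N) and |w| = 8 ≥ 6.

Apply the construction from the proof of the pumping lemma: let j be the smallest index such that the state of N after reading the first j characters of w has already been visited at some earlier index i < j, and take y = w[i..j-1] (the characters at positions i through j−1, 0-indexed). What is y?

Run of N on w = c d c c d d d c:
  step 0: p0  (start)
  step 1: p3  (read c: p0→p3)
  step 2: p5  (read d: p3→p5)
  step 3: p1  (read c: p5→p1)
  step 4: p3  (read c: p1→p3)   ← first repeat (p3 seen earlier)
  step 5: p5  (read d: p3→p5)
  step 6: p0  (read d: p5→p0)
  step 7: p2  (read d: p0→p2)
  step 8: p1  (read c: p2→p1)

So i = 1, j = 4, giving x = w[0:1] = c, y = w[1:4] = dcc, z = w[4:8] = dddc.
Check: |xy| = 4 ≤ 6 and |y| = 3 ≥ 1. Reading y takes N from p3 back to p3, so every xyⁱz is accepted.
The DFA has 6 states, so the proof of the pumping lemma guarantees a repeated state among the first 6+1 visited; the segment between the two visits is the pumpable y.

dcc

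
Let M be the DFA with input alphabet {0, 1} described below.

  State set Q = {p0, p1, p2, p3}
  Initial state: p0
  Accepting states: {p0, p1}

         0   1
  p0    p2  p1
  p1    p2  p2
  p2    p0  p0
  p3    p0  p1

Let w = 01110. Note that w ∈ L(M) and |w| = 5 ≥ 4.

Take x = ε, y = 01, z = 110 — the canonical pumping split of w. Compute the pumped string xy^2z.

0101110

xy^2z = ε·01·01·110 = 0101110.
Reading y = 01 takes M from p0 back to p0, so after x·y·y the machine is still in p0, and z then leads to the accepting state p0. Hence 0101110 ∈ L(M).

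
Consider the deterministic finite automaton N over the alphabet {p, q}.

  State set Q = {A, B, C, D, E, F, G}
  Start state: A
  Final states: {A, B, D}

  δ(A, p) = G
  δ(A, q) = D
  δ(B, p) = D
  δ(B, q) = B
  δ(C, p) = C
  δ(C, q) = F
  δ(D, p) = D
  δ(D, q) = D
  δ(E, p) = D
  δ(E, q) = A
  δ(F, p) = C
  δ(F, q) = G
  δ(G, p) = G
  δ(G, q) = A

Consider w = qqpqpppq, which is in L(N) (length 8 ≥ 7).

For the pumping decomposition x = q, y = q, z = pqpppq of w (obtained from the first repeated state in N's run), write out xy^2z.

qqqpqpppq

xy^2z = q·q·q·pqpppq = qqqpqpppq.
Reading y = q takes N from D back to D, so after x·y·y the machine is still in D, and z then leads to the accepting state D. Hence qqqpqpppq ∈ L(N).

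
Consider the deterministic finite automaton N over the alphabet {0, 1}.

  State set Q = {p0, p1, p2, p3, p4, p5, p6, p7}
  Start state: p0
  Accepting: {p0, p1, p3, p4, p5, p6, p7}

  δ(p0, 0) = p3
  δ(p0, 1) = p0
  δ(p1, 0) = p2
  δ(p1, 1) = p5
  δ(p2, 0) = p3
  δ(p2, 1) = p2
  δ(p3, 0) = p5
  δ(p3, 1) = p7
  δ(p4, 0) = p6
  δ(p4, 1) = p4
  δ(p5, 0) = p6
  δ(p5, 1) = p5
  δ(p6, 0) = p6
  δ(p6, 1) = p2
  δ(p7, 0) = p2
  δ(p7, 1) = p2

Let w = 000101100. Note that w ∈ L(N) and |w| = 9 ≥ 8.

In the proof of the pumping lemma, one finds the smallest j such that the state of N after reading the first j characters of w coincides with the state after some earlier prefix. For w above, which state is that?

p3

State sequence: p0 -0-> p3 -0-> p5 -0-> p6 -1-> p2 -0-> p3 -1-> p7 -1-> p2 -0-> p3 -0-> p5
First repeat at step 5: p3 was already visited.

The earliest repeat is at step j = 5: N is in p3, which it already visited at step i = 1.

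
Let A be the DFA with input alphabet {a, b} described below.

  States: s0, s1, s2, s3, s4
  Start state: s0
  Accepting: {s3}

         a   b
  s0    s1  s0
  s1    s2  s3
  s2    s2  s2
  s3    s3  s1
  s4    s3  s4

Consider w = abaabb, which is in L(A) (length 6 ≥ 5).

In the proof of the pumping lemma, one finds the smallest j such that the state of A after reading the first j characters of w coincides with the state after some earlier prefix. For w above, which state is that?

Run of A on w = a b a a b b:
  step 0: s0  (start)
  step 1: s1  (read a: s0→s1)
  step 2: s3  (read b: s1→s3)
  step 3: s3  (read a: s3→s3)   ← first repeat (s3 seen earlier)
  step 4: s3  (read a: s3→s3)
  step 5: s1  (read b: s3→s1)
  step 6: s3  (read b: s1→s3)

The earliest repeat is at step j = 3: A is in s3, which it already visited at step i = 2.
The DFA has 5 states, so the proof of the pumping lemma guarantees a repeated state among the first 5+1 visited; the segment between the two visits is the pumpable y.

s3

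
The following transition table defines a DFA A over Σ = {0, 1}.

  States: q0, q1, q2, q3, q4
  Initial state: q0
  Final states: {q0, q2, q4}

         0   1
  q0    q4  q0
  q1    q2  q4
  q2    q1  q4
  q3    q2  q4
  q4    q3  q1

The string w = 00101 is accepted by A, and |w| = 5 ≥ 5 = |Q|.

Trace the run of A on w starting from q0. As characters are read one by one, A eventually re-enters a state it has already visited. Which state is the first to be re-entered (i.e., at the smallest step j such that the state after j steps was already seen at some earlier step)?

Run of A on w = 0 0 1 0 1:
  step 0: q0  (start)
  step 1: q4  (read 0: q0→q4)
  step 2: q3  (read 0: q4→q3)
  step 3: q4  (read 1: q3→q4)   ← first repeat (q4 seen earlier)
  step 4: q3  (read 0: q4→q3)
  step 5: q4  (read 1: q3→q4)

The earliest repeat is at step j = 3: A is in q4, which it already visited at step i = 1.
Pumping length from the standard proof: p = 5 (the number of states). The repeated state found above gives |xy| = j ≤ 5 and |y| = j − i ≥ 1.

q4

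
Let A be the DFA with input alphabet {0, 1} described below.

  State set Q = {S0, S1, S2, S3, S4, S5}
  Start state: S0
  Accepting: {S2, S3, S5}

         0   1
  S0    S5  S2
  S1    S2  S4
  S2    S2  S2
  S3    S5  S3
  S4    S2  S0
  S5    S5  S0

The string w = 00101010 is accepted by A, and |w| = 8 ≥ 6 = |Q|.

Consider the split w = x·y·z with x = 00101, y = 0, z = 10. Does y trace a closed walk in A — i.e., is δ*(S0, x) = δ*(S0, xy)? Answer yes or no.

State sequence: S0 -0-> S5 -0-> S5 -1-> S0 -0-> S5 -1-> S0 -0-> S5

After x (step 5): S0. After xy (step 6): S5.
They differ (S0 ≠ S5), so y is not a cycle from the state after x; this split is not the one the pumping-lemma construction produces, and pumping y need not keep the string in L(A).

no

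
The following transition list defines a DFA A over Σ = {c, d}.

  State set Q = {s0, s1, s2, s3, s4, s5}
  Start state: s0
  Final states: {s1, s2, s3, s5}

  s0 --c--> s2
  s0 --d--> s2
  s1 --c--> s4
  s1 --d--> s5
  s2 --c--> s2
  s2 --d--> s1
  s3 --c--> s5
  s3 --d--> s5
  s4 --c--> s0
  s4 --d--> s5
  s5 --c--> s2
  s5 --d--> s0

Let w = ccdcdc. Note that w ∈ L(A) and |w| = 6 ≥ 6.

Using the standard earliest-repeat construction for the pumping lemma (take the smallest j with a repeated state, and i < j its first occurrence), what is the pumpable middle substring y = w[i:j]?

c

Run of A on w = c c d c d c:
  step 0: s0  (start)
  step 1: s2  (read c: s0→s2)
  step 2: s2  (read c: s2→s2)   ← first repeat (s2 seen earlier)
  step 3: s1  (read d: s2→s1)
  step 4: s4  (read c: s1→s4)
  step 5: s5  (read d: s4→s5)
  step 6: s2  (read c: s5→s2)

So i = 1, j = 2, giving x = w[0:1] = c, y = w[1:2] = c, z = w[2:6] = dcdc.
Check: |xy| = 2 ≤ 6 and |y| = 1 ≥ 1. Reading y takes A from s2 back to s2, so every xyⁱz is accepted.
With |Q| = 6, pigeonhole forces a state repeat no later than step 6; the substring read between the first and second visits to that state can be pumped.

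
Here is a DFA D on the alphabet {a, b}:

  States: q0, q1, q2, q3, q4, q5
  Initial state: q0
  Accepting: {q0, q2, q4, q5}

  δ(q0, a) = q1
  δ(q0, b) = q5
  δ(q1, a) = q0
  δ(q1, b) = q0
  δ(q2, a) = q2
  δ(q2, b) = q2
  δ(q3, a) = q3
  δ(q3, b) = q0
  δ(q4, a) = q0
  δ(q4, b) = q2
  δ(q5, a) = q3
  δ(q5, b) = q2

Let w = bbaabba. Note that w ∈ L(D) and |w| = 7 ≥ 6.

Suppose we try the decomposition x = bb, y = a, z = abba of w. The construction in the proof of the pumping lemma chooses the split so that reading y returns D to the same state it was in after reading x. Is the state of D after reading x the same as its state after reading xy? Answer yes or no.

yes

State sequence: q0 -b-> q5 -b-> q2 -a-> q2

After x (step 2): q2. After xy (step 3): q2.
They match, so y = a drives D around a cycle from q2 back to itself; pumping y any number of times keeps D in q2 before reading z, and xyⁱz ∈ L(D) for every i ≥ 0.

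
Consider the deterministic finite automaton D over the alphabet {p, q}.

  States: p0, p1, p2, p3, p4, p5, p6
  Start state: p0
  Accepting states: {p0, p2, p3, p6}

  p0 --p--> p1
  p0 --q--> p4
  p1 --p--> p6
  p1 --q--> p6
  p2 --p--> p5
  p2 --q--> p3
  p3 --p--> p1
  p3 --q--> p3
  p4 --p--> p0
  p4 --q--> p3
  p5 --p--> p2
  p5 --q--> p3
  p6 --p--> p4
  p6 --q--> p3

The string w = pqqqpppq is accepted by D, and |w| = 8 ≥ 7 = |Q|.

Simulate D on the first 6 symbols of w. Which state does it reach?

p6

State sequence: p0 -p-> p1 -q-> p6 -q-> p3 -q-> p3 -p-> p1 -p-> p6

After reading 6 characters, D is in state p6.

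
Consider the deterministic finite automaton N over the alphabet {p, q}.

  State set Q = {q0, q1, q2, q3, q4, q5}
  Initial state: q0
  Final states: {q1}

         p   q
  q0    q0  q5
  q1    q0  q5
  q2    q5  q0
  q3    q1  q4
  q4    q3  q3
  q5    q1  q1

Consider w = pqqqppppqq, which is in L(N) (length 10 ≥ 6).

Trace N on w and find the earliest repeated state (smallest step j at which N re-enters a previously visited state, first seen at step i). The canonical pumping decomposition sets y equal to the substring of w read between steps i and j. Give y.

p

Run of N on w = p q q q p p p p q q:
  step 0: q0  (start)
  step 1: q0  (read p: q0→q0)   ← first repeat (q0 seen earlier)
  step 2: q5  (read q: q0→q5)
  step 3: q1  (read q: q5→q1)
  step 4: q5  (read q: q1→q5)
  step 5: q1  (read p: q5→q1)
  step 6: q0  (read p: q1→q0)
  step 7: q0  (read p: q0→q0)
  step 8: q0  (read p: q0→q0)
  step 9: q5  (read q: q0→q5)
  step 10: q1  (read q: q5→q1)

So i = 0, j = 1, giving x = w[0:0] = ε, y = w[0:1] = p, z = w[1:10] = qqqppppqq.
Check: |xy| = 1 ≤ 6 and |y| = 1 ≥ 1. Reading y takes N from q0 back to q0, so every xyⁱz is accepted.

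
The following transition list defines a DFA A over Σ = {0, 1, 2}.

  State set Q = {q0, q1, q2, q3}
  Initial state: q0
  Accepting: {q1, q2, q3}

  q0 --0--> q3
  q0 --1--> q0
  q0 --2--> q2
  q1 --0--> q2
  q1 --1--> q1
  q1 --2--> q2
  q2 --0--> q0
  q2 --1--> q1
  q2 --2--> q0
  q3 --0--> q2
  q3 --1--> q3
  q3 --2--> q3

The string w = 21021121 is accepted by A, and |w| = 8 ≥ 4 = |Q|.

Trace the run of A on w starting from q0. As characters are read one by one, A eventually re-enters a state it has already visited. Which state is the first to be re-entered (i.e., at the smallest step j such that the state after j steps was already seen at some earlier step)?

q2

State sequence: q0 -2-> q2 -1-> q1 -0-> q2 -2-> q0 -1-> q0 -1-> q0 -2-> q2 -1-> q1
First repeat at step 3: q2 was already visited.

The earliest repeat is at step j = 3: A is in q2, which it already visited at step i = 1.
Pumping length from the standard proof: p = 4 (the number of states). The repeated state found above gives |xy| = j ≤ 4 and |y| = j − i ≥ 1.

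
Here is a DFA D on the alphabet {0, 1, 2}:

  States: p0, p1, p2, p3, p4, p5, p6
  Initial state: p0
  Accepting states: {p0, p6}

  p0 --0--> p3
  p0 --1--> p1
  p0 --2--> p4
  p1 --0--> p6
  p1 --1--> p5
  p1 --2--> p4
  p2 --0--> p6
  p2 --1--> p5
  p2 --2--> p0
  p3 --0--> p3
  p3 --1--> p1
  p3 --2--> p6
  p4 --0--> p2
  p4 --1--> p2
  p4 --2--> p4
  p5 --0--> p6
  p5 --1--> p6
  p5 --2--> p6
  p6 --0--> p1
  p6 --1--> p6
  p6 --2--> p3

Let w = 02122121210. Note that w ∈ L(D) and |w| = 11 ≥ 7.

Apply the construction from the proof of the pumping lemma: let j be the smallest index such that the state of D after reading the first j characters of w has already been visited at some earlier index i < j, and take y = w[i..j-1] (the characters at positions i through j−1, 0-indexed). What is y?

State sequence: p0 -0-> p3 -2-> p6 -1-> p6 -2-> p3 -2-> p6 -1-> p6 -2-> p3 -1-> p1 -2-> p4 -1-> p2 -0-> p6
First repeat at step 3: p6 was already visited.

So i = 2, j = 3, giving x = w[0:2] = 02, y = w[2:3] = 1, z = w[3:11] = 22121210.
Check: |xy| = 3 ≤ 7 and |y| = 1 ≥ 1. Reading y takes D from p6 back to p6, so every xyⁱz is accepted.

1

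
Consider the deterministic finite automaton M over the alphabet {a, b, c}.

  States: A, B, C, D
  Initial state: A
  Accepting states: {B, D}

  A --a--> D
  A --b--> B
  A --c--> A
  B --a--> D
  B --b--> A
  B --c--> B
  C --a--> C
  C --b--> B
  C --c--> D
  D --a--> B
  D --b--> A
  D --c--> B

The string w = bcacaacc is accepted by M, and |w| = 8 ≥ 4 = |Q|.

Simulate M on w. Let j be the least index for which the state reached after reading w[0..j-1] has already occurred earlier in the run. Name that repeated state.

B

State sequence: A -b-> B -c-> B -a-> D -c-> B -a-> D -a-> B -c-> B -c-> B
First repeat at step 2: B was already visited.

The earliest repeat is at step j = 2: M is in B, which it already visited at step i = 1.
The DFA has 4 states, so the proof of the pumping lemma guarantees a repeated state among the first 4+1 visited; the segment between the two visits is the pumpable y.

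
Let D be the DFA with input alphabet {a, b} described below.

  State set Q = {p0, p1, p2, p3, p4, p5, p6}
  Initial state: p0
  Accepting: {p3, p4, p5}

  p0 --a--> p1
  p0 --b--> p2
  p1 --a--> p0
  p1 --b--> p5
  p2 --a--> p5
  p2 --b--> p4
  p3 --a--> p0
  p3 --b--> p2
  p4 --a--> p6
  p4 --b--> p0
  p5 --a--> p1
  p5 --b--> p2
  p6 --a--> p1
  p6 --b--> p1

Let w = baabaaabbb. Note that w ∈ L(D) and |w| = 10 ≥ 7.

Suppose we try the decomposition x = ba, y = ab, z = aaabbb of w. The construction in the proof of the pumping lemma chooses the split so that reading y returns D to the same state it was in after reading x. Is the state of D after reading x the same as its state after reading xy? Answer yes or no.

yes

State sequence: p0 -b-> p2 -a-> p5 -a-> p1 -b-> p5

After x (step 2): p5. After xy (step 4): p5.
They match, so y = ab drives D around a cycle from p5 back to itself; pumping y any number of times keeps D in p5 before reading z, and xyⁱz ∈ L(D) for every i ≥ 0.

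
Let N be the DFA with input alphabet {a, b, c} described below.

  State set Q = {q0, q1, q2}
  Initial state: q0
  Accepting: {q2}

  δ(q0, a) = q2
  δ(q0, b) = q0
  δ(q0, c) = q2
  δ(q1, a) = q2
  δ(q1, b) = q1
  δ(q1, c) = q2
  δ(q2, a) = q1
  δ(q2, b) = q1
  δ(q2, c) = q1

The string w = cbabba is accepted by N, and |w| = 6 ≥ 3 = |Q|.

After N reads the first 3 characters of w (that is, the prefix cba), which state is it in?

State sequence: q0 -c-> q2 -b-> q1 -a-> q2

After reading 3 characters, N is in state q2.
(This kind of state-tracing is the core of the pumping-lemma construction: with 3 states, pigeonhole forces a repeat within the first 3 steps.)

q2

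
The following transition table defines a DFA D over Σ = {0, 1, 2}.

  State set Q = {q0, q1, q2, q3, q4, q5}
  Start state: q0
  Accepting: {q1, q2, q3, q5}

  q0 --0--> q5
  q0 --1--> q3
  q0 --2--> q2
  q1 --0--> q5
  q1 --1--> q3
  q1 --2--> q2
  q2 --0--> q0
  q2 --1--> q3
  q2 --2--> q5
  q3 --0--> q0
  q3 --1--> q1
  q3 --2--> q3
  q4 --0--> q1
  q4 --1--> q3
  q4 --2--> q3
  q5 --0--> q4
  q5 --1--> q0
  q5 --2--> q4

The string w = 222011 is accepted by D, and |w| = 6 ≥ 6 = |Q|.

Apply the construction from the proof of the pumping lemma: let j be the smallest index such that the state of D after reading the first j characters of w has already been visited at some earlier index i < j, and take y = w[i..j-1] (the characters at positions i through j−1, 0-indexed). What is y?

State sequence: q0 -2-> q2 -2-> q5 -2-> q4 -0-> q1 -1-> q3 -1-> q1
First repeat at step 6: q1 was already visited.

So i = 4, j = 6, giving x = w[0:4] = 2220, y = w[4:6] = 11, z = w[6:6] = ε.
Check: |xy| = 6 ≤ 6 and |y| = 2 ≥ 1. Reading y takes D from q1 back to q1, so every xyⁱz is accepted.

11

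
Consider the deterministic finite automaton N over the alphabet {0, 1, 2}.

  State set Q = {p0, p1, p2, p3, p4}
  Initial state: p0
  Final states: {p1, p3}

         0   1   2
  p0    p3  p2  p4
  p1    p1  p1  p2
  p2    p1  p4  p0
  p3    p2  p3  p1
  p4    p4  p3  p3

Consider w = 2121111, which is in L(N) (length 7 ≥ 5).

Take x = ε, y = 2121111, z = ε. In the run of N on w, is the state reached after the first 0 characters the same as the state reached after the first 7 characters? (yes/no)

State sequence: p0 -2-> p4 -1-> p3 -2-> p1 -1-> p1 -1-> p1 -1-> p1 -1-> p1

After x (step 0): p0. After xy (step 7): p1.
They differ (p0 ≠ p1), so y is not a cycle from the state after x; this split is not the one the pumping-lemma construction produces, and pumping y need not keep the string in L(N).

no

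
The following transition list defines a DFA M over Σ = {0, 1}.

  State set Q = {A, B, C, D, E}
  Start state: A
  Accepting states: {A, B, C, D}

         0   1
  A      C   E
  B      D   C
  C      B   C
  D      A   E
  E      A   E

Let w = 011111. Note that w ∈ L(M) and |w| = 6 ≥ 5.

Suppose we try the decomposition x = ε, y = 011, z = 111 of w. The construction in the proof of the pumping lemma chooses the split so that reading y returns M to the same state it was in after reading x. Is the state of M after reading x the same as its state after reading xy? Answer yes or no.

State sequence: A -0-> C -1-> C -1-> C

After x (step 0): A. After xy (step 3): C.
They differ (A ≠ C), so y is not a cycle from the state after x; this split is not the one the pumping-lemma construction produces, and pumping y need not keep the string in L(M).

no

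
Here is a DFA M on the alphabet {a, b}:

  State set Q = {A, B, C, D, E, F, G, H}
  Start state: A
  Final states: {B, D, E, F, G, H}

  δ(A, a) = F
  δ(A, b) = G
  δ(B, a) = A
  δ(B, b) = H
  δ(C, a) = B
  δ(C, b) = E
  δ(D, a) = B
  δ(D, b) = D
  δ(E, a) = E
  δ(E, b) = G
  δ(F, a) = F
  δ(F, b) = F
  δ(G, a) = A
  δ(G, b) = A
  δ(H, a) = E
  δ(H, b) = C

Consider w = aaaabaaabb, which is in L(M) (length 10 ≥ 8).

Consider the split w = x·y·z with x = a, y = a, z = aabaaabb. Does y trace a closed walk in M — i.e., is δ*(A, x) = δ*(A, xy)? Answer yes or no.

yes

Run of M on the first 2 characters of w = a a:
  step 0: A  (start)
  step 1: F  (read a: A→F)
  step 2: F  (read a: F→F)

After x (step 1): F. After xy (step 2): F.
They match, so y = a drives M around a cycle from F back to itself; pumping y any number of times keeps M in F before reading z, and xyⁱz ∈ L(M) for every i ≥ 0.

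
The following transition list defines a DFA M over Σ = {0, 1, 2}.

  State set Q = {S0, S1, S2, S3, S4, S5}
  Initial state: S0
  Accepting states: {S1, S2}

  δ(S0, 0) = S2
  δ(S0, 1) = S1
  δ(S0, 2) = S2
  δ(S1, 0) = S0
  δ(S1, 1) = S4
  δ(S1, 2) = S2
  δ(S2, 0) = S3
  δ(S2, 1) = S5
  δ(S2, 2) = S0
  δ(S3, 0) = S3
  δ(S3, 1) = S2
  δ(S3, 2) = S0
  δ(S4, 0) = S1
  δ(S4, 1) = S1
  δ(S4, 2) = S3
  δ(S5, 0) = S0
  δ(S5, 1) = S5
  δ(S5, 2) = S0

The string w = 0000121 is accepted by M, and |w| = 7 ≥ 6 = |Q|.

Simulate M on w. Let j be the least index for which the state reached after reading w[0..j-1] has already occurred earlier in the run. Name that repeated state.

S3

State sequence: S0 -0-> S2 -0-> S3 -0-> S3 -0-> S3 -1-> S2 -2-> S0 -1-> S1
First repeat at step 3: S3 was already visited.

The earliest repeat is at step j = 3: M is in S3, which it already visited at step i = 2.
The DFA has 6 states, so the proof of the pumping lemma guarantees a repeated state among the first 6+1 visited; the segment between the two visits is the pumpable y.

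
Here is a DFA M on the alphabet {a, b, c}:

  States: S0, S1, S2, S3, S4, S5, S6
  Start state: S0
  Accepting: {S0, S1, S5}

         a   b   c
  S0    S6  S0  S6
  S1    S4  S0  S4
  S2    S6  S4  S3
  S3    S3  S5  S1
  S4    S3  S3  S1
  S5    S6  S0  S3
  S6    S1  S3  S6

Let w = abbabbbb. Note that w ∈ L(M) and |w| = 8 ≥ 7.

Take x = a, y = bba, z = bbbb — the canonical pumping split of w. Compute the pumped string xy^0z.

xy⁰z = xz = a·bbbb = abbbb.
Reading y = bba takes M from S6 back to S6, so after x the machine is still in S6, and z then leads to the accepting state S0. Hence abbbb ∈ L(M).

abbbb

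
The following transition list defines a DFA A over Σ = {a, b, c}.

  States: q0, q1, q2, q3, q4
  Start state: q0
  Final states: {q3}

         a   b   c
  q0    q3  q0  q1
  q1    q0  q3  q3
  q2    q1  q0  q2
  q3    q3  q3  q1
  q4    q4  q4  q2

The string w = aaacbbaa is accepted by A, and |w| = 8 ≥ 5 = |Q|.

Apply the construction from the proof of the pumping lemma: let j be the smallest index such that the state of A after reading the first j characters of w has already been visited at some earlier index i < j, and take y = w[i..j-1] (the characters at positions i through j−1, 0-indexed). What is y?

a

Run of A on w = a a a c b b a a:
  step 0: q0  (start)
  step 1: q3  (read a: q0→q3)
  step 2: q3  (read a: q3→q3)   ← first repeat (q3 seen earlier)
  step 3: q3  (read a: q3→q3)
  step 4: q1  (read c: q3→q1)
  step 5: q3  (read b: q1→q3)
  step 6: q3  (read b: q3→q3)
  step 7: q3  (read a: q3→q3)
  step 8: q3  (read a: q3→q3)

So i = 1, j = 2, giving x = w[0:1] = a, y = w[1:2] = a, z = w[2:8] = acbbaa.
Check: |xy| = 2 ≤ 5 and |y| = 1 ≥ 1. Reading y takes A from q3 back to q3, so every xyⁱz is accepted.
With |Q| = 5, pigeonhole forces a state repeat no later than step 5; the substring read between the first and second visits to that state can be pumped.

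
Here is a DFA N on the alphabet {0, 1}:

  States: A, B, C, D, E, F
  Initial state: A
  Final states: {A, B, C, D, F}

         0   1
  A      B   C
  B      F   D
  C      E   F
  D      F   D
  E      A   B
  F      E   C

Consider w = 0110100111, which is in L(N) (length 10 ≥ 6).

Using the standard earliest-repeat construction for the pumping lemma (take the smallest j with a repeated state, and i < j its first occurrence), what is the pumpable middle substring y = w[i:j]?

1

Run of N on w = 0 1 1 0 1 0 0 1 1 1:
  step 0: A  (start)
  step 1: B  (read 0: A→B)
  step 2: D  (read 1: B→D)
  step 3: D  (read 1: D→D)   ← first repeat (D seen earlier)
  step 4: F  (read 0: D→F)
  step 5: C  (read 1: F→C)
  step 6: E  (read 0: C→E)
  step 7: A  (read 0: E→A)
  step 8: C  (read 1: A→C)
  step 9: F  (read 1: C→F)
  step 10: C  (read 1: F→C)

So i = 2, j = 3, giving x = w[0:2] = 01, y = w[2:3] = 1, z = w[3:10] = 0100111.
Check: |xy| = 3 ≤ 6 and |y| = 1 ≥ 1. Reading y takes N from D back to D, so every xyⁱz is accepted.
Since N has 6 states, any run of length ≥ 6 visits 6+1 states, so by pigeonhole some state repeats within the first 6 steps — that repeat gives the pumpable loop.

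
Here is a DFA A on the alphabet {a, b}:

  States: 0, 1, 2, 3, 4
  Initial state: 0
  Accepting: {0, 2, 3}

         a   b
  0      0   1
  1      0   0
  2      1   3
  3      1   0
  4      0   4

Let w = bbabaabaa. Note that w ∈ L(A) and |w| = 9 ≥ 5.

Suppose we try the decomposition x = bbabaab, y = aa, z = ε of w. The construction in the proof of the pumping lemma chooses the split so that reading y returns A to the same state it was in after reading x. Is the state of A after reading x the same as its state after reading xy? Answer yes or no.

no

State sequence: 0 -b-> 1 -b-> 0 -a-> 0 -b-> 1 -a-> 0 -a-> 0 -b-> 1 -a-> 0 -a-> 0

After x (step 7): 1. After xy (step 9): 0.
They differ (1 ≠ 0), so y is not a cycle from the state after x; this split is not the one the pumping-lemma construction produces, and pumping y need not keep the string in L(A).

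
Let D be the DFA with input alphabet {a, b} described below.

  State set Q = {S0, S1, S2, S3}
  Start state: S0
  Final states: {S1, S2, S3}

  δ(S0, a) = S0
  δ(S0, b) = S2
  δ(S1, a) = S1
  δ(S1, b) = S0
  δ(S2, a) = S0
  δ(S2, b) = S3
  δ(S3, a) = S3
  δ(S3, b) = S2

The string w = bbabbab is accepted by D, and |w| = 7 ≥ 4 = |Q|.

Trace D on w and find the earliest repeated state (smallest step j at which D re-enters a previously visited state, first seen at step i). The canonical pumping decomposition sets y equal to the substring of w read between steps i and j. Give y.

State sequence: S0 -b-> S2 -b-> S3 -a-> S3 -b-> S2 -b-> S3 -a-> S3 -b-> S2
First repeat at step 3: S3 was already visited.

So i = 2, j = 3, giving x = w[0:2] = bb, y = w[2:3] = a, z = w[3:7] = bbab.
Check: |xy| = 3 ≤ 4 and |y| = 1 ≥ 1. Reading y takes D from S3 back to S3, so every xyⁱz is accepted.
Since D has 4 states, any run of length ≥ 4 visits 4+1 states, so by pigeonhole some state repeats within the first 4 steps — that repeat gives the pumpable loop.

a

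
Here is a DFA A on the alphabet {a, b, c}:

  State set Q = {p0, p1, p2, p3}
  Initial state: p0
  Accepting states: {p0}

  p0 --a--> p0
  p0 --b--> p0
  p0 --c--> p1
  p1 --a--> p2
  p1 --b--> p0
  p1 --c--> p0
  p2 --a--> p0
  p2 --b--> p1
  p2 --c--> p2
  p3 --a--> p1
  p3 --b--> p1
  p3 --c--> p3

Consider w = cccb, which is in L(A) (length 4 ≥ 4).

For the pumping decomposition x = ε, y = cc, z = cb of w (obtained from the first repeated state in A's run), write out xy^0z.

cb

xy⁰z = xz = ε·cb = cb.
Reading y = cc takes A from p0 back to p0, so after x the machine is still in p0, and z then leads to the accepting state p0. Hence cb ∈ L(A).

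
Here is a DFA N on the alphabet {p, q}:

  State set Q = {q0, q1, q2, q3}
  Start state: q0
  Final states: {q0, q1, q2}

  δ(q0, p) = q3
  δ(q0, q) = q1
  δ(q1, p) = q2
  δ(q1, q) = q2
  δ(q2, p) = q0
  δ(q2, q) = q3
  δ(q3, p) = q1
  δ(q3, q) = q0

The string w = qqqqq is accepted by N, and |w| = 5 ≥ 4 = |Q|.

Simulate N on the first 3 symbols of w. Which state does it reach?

q3

State sequence: q0 -q-> q1 -q-> q2 -q-> q3

After reading 3 characters, N is in state q3.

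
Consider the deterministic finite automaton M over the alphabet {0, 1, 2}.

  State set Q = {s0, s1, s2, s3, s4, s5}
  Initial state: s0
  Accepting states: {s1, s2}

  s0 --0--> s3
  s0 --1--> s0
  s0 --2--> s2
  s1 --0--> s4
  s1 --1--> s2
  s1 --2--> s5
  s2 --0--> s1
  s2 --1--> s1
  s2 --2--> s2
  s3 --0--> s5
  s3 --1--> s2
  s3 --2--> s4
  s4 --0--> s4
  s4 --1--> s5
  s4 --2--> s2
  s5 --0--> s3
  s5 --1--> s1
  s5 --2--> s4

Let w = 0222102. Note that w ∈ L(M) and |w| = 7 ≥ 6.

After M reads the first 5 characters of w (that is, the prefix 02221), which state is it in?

State sequence: s0 -0-> s3 -2-> s4 -2-> s2 -2-> s2 -1-> s1

After reading 5 characters, M is in state s1.

s1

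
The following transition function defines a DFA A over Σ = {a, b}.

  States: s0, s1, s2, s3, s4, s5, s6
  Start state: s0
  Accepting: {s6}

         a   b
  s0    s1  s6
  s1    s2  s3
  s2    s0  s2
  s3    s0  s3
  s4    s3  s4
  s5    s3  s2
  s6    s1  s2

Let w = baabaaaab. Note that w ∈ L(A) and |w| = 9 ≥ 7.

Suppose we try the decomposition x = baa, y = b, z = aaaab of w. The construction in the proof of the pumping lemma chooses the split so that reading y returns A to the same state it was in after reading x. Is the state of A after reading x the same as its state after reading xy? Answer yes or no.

State sequence: s0 -b-> s6 -a-> s1 -a-> s2 -b-> s2

After x (step 3): s2. After xy (step 4): s2.
They match, so y = b drives A around a cycle from s2 back to itself; pumping y any number of times keeps A in s2 before reading z, and xyⁱz ∈ L(A) for every i ≥ 0.

yes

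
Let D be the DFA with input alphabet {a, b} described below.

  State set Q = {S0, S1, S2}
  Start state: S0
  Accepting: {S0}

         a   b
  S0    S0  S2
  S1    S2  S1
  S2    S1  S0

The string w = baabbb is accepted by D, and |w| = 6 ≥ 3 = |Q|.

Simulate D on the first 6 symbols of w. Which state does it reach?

S0

Run of D on the first 6 characters of w = b a a b b b:
  step 0: S0  (start)
  step 1: S2  (read b: S0→S2)
  step 2: S1  (read a: S2→S1)
  step 3: S2  (read a: S1→S2)
  step 4: S0  (read b: S2→S0)
  step 5: S2  (read b: S0→S2)
  step 6: S0  (read b: S2→S0)

After reading 6 characters, D is in state S0.
(This kind of state-tracing is the core of the pumping-lemma construction: with 3 states, pigeonhole forces a repeat within the first 3 steps.)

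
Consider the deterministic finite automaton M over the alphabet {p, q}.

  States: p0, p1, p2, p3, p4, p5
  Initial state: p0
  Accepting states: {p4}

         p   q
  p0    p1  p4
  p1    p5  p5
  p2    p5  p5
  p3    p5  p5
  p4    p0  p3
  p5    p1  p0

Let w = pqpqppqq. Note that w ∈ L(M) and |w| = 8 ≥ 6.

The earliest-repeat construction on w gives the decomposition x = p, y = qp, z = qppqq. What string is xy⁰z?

pqppqq

xy⁰z = xz = p·qppqq = pqppqq.
Reading y = qp takes M from p1 back to p1, so after x the machine is still in p1, and z then leads to the accepting state p4. Hence pqppqq ∈ L(M).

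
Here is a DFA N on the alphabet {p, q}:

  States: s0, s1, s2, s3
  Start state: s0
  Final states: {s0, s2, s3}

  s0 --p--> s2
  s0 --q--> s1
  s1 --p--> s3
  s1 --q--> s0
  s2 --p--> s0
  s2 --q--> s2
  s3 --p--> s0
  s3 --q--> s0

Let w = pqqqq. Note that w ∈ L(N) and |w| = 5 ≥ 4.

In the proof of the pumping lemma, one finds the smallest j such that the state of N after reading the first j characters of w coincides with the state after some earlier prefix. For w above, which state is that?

s2

Run of N on w = p q q q q:
  step 0: s0  (start)
  step 1: s2  (read p: s0→s2)
  step 2: s2  (read q: s2→s2)   ← first repeat (s2 seen earlier)
  step 3: s2  (read q: s2→s2)
  step 4: s2  (read q: s2→s2)
  step 5: s2  (read q: s2→s2)

The earliest repeat is at step j = 2: N is in s2, which it already visited at step i = 1.
The DFA has 4 states, so the proof of the pumping lemma guarantees a repeated state among the first 4+1 visited; the segment between the two visits is the pumpable y.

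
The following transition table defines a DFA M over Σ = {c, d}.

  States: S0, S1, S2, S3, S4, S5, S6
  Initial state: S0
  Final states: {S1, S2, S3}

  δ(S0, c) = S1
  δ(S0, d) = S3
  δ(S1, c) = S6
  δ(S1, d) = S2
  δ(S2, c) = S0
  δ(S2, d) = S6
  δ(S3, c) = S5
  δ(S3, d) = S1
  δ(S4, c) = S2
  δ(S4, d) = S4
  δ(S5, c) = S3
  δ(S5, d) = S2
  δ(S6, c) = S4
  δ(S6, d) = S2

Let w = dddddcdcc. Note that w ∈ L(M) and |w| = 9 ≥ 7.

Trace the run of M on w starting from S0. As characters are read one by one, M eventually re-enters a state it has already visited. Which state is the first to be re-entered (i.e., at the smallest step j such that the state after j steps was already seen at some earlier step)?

S2

State sequence: S0 -d-> S3 -d-> S1 -d-> S2 -d-> S6 -d-> S2 -c-> S0 -d-> S3 -c-> S5 -c-> S3
First repeat at step 5: S2 was already visited.

The earliest repeat is at step j = 5: M is in S2, which it already visited at step i = 3.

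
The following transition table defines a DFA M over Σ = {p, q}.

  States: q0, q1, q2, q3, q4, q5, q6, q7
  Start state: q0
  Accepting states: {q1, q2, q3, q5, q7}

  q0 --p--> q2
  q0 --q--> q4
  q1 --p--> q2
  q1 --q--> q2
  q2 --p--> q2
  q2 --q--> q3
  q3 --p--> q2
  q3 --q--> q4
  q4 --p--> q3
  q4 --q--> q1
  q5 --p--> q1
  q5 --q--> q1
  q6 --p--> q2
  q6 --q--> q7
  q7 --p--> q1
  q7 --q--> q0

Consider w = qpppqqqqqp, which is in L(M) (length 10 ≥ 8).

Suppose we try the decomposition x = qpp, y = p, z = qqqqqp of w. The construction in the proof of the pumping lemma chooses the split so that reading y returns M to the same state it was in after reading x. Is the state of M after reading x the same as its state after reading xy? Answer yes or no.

Run of M on the first 4 characters of w = q p p p:
  step 0: q0  (start)
  step 1: q4  (read q: q0→q4)
  step 2: q3  (read p: q4→q3)
  step 3: q2  (read p: q3→q2)
  step 4: q2  (read p: q2→q2)

After x (step 3): q2. After xy (step 4): q2.
They match, so y = p drives M around a cycle from q2 back to itself; pumping y any number of times keeps M in q2 before reading z, and xyⁱz ∈ L(M) for every i ≥ 0.

yes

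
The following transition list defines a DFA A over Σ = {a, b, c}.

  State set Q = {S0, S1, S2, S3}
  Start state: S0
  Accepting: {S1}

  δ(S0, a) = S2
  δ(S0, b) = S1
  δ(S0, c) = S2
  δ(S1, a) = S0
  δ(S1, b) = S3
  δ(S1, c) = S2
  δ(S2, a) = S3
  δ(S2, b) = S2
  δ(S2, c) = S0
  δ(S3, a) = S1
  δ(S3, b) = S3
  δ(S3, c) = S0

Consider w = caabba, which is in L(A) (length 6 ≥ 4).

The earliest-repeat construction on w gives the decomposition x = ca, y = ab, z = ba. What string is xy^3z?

caabababba

xy^3z = ca·ab·ab·ab·ba = caabababba.
Reading y = ab takes A from S3 back to S3, so after x·y·y·y the machine is still in S3, and z then leads to the accepting state S1. Hence caabababba ∈ L(A).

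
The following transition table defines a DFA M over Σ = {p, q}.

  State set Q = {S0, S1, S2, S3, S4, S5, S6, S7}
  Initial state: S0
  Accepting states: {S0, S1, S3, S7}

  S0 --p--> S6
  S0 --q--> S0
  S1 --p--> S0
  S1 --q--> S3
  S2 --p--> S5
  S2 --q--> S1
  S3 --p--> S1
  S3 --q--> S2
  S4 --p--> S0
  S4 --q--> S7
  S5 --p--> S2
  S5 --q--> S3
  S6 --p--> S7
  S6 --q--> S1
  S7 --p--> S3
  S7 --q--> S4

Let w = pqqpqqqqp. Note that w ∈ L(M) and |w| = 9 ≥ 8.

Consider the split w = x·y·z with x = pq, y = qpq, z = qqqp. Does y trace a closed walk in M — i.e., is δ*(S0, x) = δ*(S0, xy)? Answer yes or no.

State sequence: S0 -p-> S6 -q-> S1 -q-> S3 -p-> S1 -q-> S3

After x (step 2): S1. After xy (step 5): S3.
They differ (S1 ≠ S3), so y is not a cycle from the state after x; this split is not the one the pumping-lemma construction produces, and pumping y need not keep the string in L(M).

no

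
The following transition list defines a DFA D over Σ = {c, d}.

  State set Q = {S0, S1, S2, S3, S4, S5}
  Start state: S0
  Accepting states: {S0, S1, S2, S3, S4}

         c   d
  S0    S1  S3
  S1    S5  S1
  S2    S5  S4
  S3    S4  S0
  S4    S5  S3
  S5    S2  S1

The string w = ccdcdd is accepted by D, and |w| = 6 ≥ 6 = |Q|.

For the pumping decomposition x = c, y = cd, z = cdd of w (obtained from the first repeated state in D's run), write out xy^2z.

ccdcdcdd

xy^2z = c·cd·cd·cdd = ccdcdcdd.
Reading y = cd takes D from S1 back to S1, so after x·y·y the machine is still in S1, and z then leads to the accepting state S1. Hence ccdcdcdd ∈ L(D).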